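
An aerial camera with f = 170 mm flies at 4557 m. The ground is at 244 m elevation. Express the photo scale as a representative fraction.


scale = f / (H - h) = 170 mm / 4313 m = 170 / 4313000 = 1:25371

1:25371


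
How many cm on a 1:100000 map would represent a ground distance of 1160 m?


map_cm = 1160 * 100 / 100000 = 1.16 cm

1.16 cm


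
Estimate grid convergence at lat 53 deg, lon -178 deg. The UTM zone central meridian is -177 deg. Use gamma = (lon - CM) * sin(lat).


gamma = (-178 - -177) * sin(53) = -1 * 0.798636 = -0.799 degrees

-0.799 degrees


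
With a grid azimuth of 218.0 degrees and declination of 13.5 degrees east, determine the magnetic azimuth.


magnetic azimuth = grid azimuth - declination (east +ve)
mag_az = 218.0 - 13.5 = 204.5 degrees

204.5 degrees


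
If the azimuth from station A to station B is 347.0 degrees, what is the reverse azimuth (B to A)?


back azimuth = (347.0 + 180) mod 360 = 167.0 degrees

167.0 degrees


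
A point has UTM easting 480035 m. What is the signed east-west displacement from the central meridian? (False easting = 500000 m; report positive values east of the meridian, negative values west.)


displacement = 480035 - 500000 = -19965 m

-19965 m


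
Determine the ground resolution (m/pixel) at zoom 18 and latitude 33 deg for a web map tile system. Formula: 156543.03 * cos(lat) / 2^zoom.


res = 156543.03 * cos(33) / 2^18 = 156543.03 * 0.83867057 / 262144 = 0.5 m/pixel

0.5 m/pixel


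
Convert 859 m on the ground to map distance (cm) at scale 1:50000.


map_cm = 859 * 100 / 50000 = 1.718 cm ≈ 1.72 cm

1.72 cm


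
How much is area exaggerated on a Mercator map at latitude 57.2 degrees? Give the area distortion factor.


area_distortion = 1/cos^2(57.2) = 3.408

3.408


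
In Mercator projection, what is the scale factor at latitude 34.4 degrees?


SF = 1 / cos(34.4) = 1 / 0.825113 = 1.212

1.212


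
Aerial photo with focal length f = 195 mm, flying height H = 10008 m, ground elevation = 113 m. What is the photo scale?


scale = f / (H - h) = 195 mm / 9895 m = 195 / 9895000 = 1:50744

1:50744


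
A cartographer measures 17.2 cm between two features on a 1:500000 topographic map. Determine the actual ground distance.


ground = 17.2 cm * 500000 / 100 = 86000.0 m = 86.0 km

86.0 km


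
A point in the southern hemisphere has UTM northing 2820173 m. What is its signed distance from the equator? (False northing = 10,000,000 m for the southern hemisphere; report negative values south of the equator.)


For southern: actual = 2820173 - 10000000 = -7179827 m

-7179827 m


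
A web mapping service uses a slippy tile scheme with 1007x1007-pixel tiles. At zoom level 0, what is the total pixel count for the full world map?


tiles per axis = 2^0 = 1
total tiles = 1^2 = 1
pixels per axis = 1 * 1007 = 1007
total pixels = 1007^2 = 1014049

1014049 pixels


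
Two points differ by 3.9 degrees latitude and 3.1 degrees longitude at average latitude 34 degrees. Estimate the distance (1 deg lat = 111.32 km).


dlat_km = 3.9 * 111.32 = 434.148
dlon_km = 3.1 * 111.32 * cos(34) ≈ 286.094
dist = sqrt(434.148^2 + 286.094^2) ≈ 519.9 km

519.9 km


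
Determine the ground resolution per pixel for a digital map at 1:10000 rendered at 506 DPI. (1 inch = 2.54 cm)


pixel_cm = 2.54 / 506 ≈ 0.00502 cm
ground = pixel_cm * 10000 / 100 = 2.54 * 10000 / (506 * 100) = 25400 / 50600 ≈ 0.5 m

0.5 m


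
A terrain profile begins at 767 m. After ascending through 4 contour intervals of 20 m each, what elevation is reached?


elevation = 767 + 4 * 20 = 847 m

847 m


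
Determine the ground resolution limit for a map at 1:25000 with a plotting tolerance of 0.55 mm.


ground = 0.55 mm * 25000 / 1000 = 13.75 m

13.75 m


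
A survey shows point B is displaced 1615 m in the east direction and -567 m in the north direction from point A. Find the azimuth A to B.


az = atan2(1615, -567) = 109.3 deg
adjusted to 0-360: 109.3 degrees

109.3 degrees


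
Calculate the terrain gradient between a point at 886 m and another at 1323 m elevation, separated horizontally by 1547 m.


gradient = (1323 - 886) / 1547 = 437 / 1547 = 0.2825

0.2825


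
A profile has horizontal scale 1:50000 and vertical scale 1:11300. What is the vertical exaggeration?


VE = horizontal_scale / vertical_scale = 50000 / 11300 ≈ 4.4

4.4x


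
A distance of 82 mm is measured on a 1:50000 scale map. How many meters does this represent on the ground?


ground = 82 mm * 50000 / 1000 = 4100.0 m

4100.0 m


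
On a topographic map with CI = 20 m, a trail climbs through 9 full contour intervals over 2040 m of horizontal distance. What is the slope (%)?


elevation change = 9 * 20 = 180 m
slope = 180 / 2040 * 100 = 8.8%

8.8%


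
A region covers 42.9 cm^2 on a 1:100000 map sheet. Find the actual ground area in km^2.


ground_area = 42.9 * (100000/100)^2 = 42900000.0 m^2 = 42.9 km^2

42.9 km^2


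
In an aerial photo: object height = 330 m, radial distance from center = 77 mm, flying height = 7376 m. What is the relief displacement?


d = h * r / H = 330 * 77 / 7376 = 3.44 mm

3.44 mm


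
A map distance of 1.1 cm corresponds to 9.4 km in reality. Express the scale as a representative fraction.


ground = 9.4 km = 940000 cm; RF denominator = ground / map = 940000 / 1.1 ≈ 854545; RF = 1:854545

1:854545


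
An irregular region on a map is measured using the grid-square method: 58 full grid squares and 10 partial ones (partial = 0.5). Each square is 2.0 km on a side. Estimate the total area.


effective squares = 58 + 10 * 0.5 = 63.0
area = 63.0 * 4.0 = 252.0 km^2

252.0 km^2


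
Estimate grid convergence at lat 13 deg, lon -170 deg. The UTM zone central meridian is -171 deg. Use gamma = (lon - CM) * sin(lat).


gamma = (-170 - -171) * sin(13) = 1 * 0.224951 = 0.225 degrees

0.225 degrees


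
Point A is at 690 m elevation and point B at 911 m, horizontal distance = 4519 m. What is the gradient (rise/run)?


gradient = (911 - 690) / 4519 = 221 / 4519 = 0.0489

0.0489


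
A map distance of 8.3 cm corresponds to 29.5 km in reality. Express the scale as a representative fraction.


ground = 29.5 km = 2950000 cm; RF denominator = ground / map = 2950000 / 8.3 ≈ 355422; RF = 1:355422

1:355422


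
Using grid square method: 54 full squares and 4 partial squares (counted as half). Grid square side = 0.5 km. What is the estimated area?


effective squares = 54 + 4 * 0.5 = 56.0
area = 56.0 * 0.25 = 14.0 km^2

14.0 km^2


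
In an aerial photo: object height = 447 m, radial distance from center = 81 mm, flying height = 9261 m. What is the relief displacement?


d = h * r / H = 447 * 81 / 9261 = 3.91 mm

3.91 mm


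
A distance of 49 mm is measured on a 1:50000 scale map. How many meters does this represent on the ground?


ground = 49 mm * 50000 / 1000 = 2450.0 m

2450.0 m


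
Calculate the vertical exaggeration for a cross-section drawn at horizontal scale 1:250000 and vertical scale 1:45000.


VE = horizontal_scale / vertical_scale = 250000 / 45000 ≈ 5.6

5.6x


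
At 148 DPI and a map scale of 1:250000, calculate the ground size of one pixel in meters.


pixel_cm = 2.54 / 148 ≈ 0.017162 cm
ground = pixel_cm * 250000 / 100 = 2.54 * 250000 / (148 * 100) = 635000 / 14800 ≈ 42.91 m

42.91 m


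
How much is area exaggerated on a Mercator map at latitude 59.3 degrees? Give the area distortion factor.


area_distortion = 1/cos^2(59.3) = 3.837

3.837


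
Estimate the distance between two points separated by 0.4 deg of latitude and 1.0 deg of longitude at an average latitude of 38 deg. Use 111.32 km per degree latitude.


dlat_km = 0.4 * 111.32 = 44.528
dlon_km = 1.0 * 111.32 * cos(38) ≈ 87.721
dist = sqrt(44.528^2 + 87.721^2) ≈ 98.4 km

98.4 km


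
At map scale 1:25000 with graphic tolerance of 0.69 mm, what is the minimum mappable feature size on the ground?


ground = 0.69 mm * 25000 / 1000 = 17.25 m

17.25 m


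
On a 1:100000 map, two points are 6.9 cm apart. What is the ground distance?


ground = 6.9 cm * 100000 / 100 = 6900.0 m = 6.9 km

6.9 km


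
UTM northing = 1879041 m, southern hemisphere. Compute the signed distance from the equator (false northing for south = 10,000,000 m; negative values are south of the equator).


For southern: actual = 1879041 - 10000000 = -8120959 m

-8120959 m


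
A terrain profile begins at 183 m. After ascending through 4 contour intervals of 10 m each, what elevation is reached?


elevation = 183 + 4 * 10 = 223 m

223 m


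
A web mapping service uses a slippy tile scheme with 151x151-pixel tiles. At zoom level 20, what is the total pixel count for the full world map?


tiles per axis = 2^20 = 1048576
total tiles = 1048576^2 = 1099511627776
pixels per axis = 1048576 * 151 = 158334976
total pixels = 158334976^2 = 25069964624920576

25069964624920576 pixels


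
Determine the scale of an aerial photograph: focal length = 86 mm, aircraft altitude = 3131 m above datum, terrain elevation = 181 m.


scale = f / (H - h) = 86 mm / 2950 m = 86 / 2950000 = 1:34302

1:34302


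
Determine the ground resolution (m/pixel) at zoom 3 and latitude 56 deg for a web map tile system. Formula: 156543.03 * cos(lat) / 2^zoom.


res = 156543.03 * cos(56) / 2^3 = 156543.03 * 0.5591929 / 8 = 10942.22 m/pixel

10942.22 m/pixel


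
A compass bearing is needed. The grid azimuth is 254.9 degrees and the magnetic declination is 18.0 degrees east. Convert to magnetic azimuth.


magnetic azimuth = grid azimuth - declination (east +ve)
mag_az = 254.9 - 18.0 = 236.9 degrees

236.9 degrees


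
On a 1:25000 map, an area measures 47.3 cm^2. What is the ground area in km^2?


ground_area = 47.3 * (25000/100)^2 = 2956250.0 m^2 = 2.95625 km^2 ≈ 2.956 km^2

2.956 km^2


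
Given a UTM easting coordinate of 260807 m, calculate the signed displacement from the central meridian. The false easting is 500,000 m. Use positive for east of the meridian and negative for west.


displacement = 260807 - 500000 = -239193 m

-239193 m


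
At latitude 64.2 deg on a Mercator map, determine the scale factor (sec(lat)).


SF = 1 / cos(64.2) = 1 / 0.435231 = 2.298

2.298


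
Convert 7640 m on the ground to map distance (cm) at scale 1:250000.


map_cm = 7640 * 100 / 250000 = 3.056 cm ≈ 3.06 cm

3.06 cm


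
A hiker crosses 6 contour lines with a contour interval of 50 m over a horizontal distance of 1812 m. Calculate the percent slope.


elevation change = 6 * 50 = 300 m
slope = 300 / 1812 * 100 = 16.6%

16.6%


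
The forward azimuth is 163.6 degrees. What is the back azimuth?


back azimuth = (163.6 + 180) mod 360 = 343.6 degrees

343.6 degrees


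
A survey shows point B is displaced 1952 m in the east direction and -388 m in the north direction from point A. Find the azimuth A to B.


az = atan2(1952, -388) = 101.2 deg
adjusted to 0-360: 101.2 degrees

101.2 degrees


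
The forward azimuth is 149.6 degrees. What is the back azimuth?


back azimuth = (149.6 + 180) mod 360 = 329.6 degrees

329.6 degrees


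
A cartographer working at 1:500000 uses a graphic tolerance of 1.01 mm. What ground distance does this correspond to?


ground = 1.01 mm * 500000 / 1000 = 505.0 m

505.0 m


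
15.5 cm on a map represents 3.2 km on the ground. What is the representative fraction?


ground = 3.2 km = 320000 cm; RF denominator = ground / map = 320000 / 15.5 ≈ 20645; RF = 1:20645

1:20645


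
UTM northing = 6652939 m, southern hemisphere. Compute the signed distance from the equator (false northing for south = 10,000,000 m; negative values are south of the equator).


For southern: actual = 6652939 - 10000000 = -3347061 m

-3347061 m


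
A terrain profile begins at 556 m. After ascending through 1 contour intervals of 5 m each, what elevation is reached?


elevation = 556 + 1 * 5 = 561 m

561 m


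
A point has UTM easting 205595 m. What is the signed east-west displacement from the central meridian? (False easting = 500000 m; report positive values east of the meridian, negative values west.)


displacement = 205595 - 500000 = -294405 m

-294405 m


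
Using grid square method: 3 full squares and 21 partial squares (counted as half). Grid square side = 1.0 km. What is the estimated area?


effective squares = 3 + 21 * 0.5 = 13.5
area = 13.5 * 1.0 = 13.5 km^2

13.5 km^2


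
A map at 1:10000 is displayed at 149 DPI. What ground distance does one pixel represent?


pixel_cm = 2.54 / 149 ≈ 0.017047 cm
ground = pixel_cm * 10000 / 100 = 2.54 * 10000 / (149 * 100) = 25400 / 14900 ≈ 1.7 m

1.7 m


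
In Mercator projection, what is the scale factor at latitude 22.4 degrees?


SF = 1 / cos(22.4) = 1 / 0.924546 = 1.082

1.082


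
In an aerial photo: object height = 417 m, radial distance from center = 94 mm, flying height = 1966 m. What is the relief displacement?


d = h * r / H = 417 * 94 / 1966 = 19.94 mm

19.94 mm


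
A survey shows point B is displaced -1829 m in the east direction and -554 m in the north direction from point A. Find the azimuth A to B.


az = atan2(-1829, -554) = -106.9 deg
adjusted to 0-360: 253.1 degrees

253.1 degrees


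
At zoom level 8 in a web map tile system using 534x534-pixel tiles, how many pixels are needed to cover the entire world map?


tiles per axis = 2^8 = 256
total tiles = 256^2 = 65536
pixels per axis = 256 * 534 = 136704
total pixels = 136704^2 = 18687983616

18687983616 pixels


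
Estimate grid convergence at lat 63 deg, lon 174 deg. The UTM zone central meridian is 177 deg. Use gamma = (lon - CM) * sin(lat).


gamma = (174 - 177) * sin(63) = -3 * 0.891007 = -2.673 degrees

-2.673 degrees


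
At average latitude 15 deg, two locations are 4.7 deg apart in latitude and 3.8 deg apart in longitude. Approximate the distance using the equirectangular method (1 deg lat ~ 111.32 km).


dlat_km = 4.7 * 111.32 = 523.204
dlon_km = 3.8 * 111.32 * cos(15) ≈ 408.602
dist = sqrt(523.204^2 + 408.602^2) ≈ 663.9 km

663.9 km


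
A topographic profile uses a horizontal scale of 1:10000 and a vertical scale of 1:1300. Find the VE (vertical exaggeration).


VE = horizontal_scale / vertical_scale = 10000 / 1300 ≈ 7.7

7.7x


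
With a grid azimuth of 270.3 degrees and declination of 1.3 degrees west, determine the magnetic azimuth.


magnetic azimuth = grid azimuth - declination (east +ve)
mag_az = 270.3 - -1.3 = 271.6 degrees

271.6 degrees


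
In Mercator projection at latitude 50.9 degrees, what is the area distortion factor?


area_distortion = 1/cos^2(50.9) = 2.514

2.514


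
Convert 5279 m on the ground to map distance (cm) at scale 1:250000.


map_cm = 5279 * 100 / 250000 = 2.1116 cm ≈ 2.11 cm

2.11 cm


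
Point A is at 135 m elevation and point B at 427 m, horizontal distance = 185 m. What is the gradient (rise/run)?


gradient = (427 - 135) / 185 = 292 / 185 = 1.5784

1.5784


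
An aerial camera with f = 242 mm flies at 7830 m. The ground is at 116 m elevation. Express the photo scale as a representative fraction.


scale = f / (H - h) = 242 mm / 7714 m = 242 / 7714000 = 1:31876

1:31876


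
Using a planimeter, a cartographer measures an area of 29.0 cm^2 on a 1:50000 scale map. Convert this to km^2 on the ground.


ground_area = 29.0 * (50000/100)^2 = 7250000.0 m^2 = 7.25 km^2

7.25 km^2


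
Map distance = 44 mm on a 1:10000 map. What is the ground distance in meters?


ground = 44 mm * 10000 / 1000 = 440.0 m

440.0 m


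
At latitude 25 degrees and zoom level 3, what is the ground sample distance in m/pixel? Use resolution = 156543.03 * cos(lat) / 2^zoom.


res = 156543.03 * cos(25) / 2^3 = 156543.03 * 0.90630779 / 8 = 17734.52 m/pixel

17734.52 m/pixel


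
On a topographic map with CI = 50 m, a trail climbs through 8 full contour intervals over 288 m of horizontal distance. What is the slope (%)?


elevation change = 8 * 50 = 400 m
slope = 400 / 288 * 100 = 138.9%

138.9%


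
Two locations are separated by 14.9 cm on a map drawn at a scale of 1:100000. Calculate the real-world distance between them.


ground = 14.9 cm * 100000 / 100 = 14900.0 m = 14.9 km

14.9 km


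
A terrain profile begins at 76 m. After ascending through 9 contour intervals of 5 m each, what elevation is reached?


elevation = 76 + 9 * 5 = 121 m

121 m


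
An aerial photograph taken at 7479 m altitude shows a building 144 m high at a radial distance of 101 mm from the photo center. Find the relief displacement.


d = h * r / H = 144 * 101 / 7479 = 1.94 mm

1.94 mm


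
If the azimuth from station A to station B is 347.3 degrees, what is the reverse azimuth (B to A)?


back azimuth = (347.3 + 180) mod 360 = 167.3 degrees

167.3 degrees


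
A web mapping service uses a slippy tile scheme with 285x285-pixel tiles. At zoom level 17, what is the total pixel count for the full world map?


tiles per axis = 2^17 = 131072
total tiles = 131072^2 = 17179869184
pixels per axis = 131072 * 285 = 37355520
total pixels = 37355520^2 = 1395434874470400

1395434874470400 pixels


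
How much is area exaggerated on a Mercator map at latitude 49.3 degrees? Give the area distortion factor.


area_distortion = 1/cos^2(49.3) = 2.352

2.352


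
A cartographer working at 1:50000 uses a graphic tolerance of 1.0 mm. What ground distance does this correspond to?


ground = 1.0 mm * 50000 / 1000 = 50.0 m

50.0 m


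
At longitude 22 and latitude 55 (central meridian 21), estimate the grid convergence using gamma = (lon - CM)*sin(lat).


gamma = (22 - 21) * sin(55) = 1 * 0.819152 = 0.819 degrees

0.819 degrees


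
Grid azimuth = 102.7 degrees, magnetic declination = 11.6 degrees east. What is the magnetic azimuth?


magnetic azimuth = grid azimuth - declination (east +ve)
mag_az = 102.7 - 11.6 = 91.1 degrees

91.1 degrees


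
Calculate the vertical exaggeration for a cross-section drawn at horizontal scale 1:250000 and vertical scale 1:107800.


VE = horizontal_scale / vertical_scale = 250000 / 107800 ≈ 2.3

2.3x


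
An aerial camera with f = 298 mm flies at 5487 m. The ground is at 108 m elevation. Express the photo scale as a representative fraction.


scale = f / (H - h) = 298 mm / 5379 m = 298 / 5379000 = 1:18050

1:18050


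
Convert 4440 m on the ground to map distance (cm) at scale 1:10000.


map_cm = 4440 * 100 / 10000 = 44.4 cm

44.4 cm


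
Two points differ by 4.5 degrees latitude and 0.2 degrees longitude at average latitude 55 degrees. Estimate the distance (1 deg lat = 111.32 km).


dlat_km = 4.5 * 111.32 = 500.94
dlon_km = 0.2 * 111.32 * cos(55) ≈ 12.77
dist = sqrt(500.94^2 + 12.77^2) ≈ 501.1 km

501.1 km


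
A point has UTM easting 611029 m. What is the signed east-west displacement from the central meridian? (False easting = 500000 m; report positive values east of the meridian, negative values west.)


displacement = 611029 - 500000 = 111029 m

111029 m


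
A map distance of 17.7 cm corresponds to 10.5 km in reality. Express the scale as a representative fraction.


ground = 10.5 km = 1050000 cm; RF denominator = ground / map = 1050000 / 17.7 ≈ 59322; RF = 1:59322

1:59322


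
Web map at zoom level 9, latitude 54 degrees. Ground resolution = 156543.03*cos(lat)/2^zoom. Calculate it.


res = 156543.03 * cos(54) / 2^9 = 156543.03 * 0.58778525 / 512 = 179.71 m/pixel

179.71 m/pixel


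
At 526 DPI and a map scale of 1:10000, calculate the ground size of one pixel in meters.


pixel_cm = 2.54 / 526 ≈ 0.004829 cm
ground = pixel_cm * 10000 / 100 = 2.54 * 10000 / (526 * 100) = 25400 / 52600 ≈ 0.48 m

0.48 m


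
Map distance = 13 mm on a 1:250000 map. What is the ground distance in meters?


ground = 13 mm * 250000 / 1000 = 3250.0 m

3250.0 m


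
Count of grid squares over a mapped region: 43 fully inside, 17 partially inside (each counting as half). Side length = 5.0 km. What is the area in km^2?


effective squares = 43 + 17 * 0.5 = 51.5
area = 51.5 * 25.0 = 1287.5 km^2

1287.5 km^2


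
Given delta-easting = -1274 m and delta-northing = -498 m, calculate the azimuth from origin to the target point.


az = atan2(-1274, -498) = -111.4 deg
adjusted to 0-360: 248.6 degrees

248.6 degrees


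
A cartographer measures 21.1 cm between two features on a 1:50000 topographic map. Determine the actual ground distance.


ground = 21.1 cm * 50000 / 100 = 10550.0 m = 10.55 km

10.55 km


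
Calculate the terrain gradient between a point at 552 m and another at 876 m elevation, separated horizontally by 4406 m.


gradient = (876 - 552) / 4406 = 324 / 4406 = 0.0735

0.0735


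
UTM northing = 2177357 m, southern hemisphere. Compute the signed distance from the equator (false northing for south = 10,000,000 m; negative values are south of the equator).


For southern: actual = 2177357 - 10000000 = -7822643 m

-7822643 m


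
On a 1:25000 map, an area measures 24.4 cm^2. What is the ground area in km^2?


ground_area = 24.4 * (25000/100)^2 = 1525000.0 m^2 = 1.525 km^2

1.525 km^2


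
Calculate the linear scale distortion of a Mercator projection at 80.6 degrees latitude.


SF = 1 / cos(80.6) = 1 / 0.163326 = 6.123

6.123


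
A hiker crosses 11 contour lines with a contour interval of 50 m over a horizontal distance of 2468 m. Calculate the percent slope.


elevation change = 11 * 50 = 550 m
slope = 550 / 2468 * 100 = 22.3%

22.3%


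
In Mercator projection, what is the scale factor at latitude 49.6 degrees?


SF = 1 / cos(49.6) = 1 / 0.64812 = 1.543

1.543


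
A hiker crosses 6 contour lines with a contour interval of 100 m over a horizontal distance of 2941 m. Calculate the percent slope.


elevation change = 6 * 100 = 600 m
slope = 600 / 2941 * 100 = 20.4%

20.4%


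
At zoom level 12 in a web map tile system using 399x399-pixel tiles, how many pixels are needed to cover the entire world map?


tiles per axis = 2^12 = 4096
total tiles = 4096^2 = 16777216
pixels per axis = 4096 * 399 = 1634304
total pixels = 1634304^2 = 2670949564416

2670949564416 pixels


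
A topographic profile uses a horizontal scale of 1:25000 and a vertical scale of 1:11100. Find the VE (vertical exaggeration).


VE = horizontal_scale / vertical_scale = 25000 / 11100 ≈ 2.3

2.3x


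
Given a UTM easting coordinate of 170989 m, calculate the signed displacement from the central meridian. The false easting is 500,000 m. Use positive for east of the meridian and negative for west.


displacement = 170989 - 500000 = -329011 m

-329011 m


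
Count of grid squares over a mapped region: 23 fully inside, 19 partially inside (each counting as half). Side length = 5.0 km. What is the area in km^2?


effective squares = 23 + 19 * 0.5 = 32.5
area = 32.5 * 25.0 = 812.5 km^2

812.5 km^2


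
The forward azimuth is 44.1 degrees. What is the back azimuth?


back azimuth = (44.1 + 180) mod 360 = 224.1 degrees

224.1 degrees


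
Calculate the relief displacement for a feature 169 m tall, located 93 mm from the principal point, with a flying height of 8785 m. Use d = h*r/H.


d = h * r / H = 169 * 93 / 8785 = 1.79 mm

1.79 mm


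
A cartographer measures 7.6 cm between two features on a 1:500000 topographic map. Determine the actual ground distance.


ground = 7.6 cm * 500000 / 100 = 38000.0 m = 38.0 km

38.0 km


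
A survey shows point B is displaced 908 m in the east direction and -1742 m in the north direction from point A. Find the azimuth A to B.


az = atan2(908, -1742) = 152.5 deg
adjusted to 0-360: 152.5 degrees

152.5 degrees


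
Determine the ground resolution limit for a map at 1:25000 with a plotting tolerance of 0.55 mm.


ground = 0.55 mm * 25000 / 1000 = 13.75 m

13.75 m


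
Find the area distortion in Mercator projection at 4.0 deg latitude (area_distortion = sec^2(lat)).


area_distortion = 1/cos^2(4.0) = 1.005

1.005


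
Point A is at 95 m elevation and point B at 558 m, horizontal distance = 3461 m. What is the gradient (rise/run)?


gradient = (558 - 95) / 3461 = 463 / 3461 = 0.1338

0.1338


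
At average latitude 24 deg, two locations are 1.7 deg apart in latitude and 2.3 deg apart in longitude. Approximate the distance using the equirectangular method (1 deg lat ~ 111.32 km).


dlat_km = 1.7 * 111.32 = 189.244
dlon_km = 2.3 * 111.32 * cos(24) ≈ 233.901
dist = sqrt(189.244^2 + 233.901^2) ≈ 300.9 km

300.9 km


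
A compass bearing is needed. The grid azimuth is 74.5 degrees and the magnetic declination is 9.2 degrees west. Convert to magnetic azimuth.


magnetic azimuth = grid azimuth - declination (east +ve)
mag_az = 74.5 - -9.2 = 83.7 degrees

83.7 degrees


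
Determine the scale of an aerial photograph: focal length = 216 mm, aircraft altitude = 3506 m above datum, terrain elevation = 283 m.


scale = f / (H - h) = 216 mm / 3223 m = 216 / 3223000 = 1:14921

1:14921


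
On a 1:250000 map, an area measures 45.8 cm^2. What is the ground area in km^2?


ground_area = 45.8 * (250000/100)^2 = 286250000.0 m^2 = 286.25 km^2

286.25 km^2


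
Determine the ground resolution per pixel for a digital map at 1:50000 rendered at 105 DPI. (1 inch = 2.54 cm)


pixel_cm = 2.54 / 105 ≈ 0.02419 cm
ground = pixel_cm * 50000 / 100 = 2.54 * 50000 / (105 * 100) = 127000 / 10500 ≈ 12.1 m

12.1 m


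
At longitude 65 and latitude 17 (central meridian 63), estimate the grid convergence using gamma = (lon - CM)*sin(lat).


gamma = (65 - 63) * sin(17) = 2 * 0.292372 = 0.585 degrees

0.585 degrees


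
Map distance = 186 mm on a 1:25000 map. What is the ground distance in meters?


ground = 186 mm * 25000 / 1000 = 4650.0 m

4650.0 m


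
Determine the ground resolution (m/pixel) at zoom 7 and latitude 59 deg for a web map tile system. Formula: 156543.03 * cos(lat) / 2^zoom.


res = 156543.03 * cos(59) / 2^7 = 156543.03 * 0.51503807 / 128 = 629.89 m/pixel

629.89 m/pixel


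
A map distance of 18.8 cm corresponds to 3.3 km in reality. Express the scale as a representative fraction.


ground = 3.3 km = 330000 cm; RF denominator = ground / map = 330000 / 18.8 ≈ 17553; RF = 1:17553

1:17553


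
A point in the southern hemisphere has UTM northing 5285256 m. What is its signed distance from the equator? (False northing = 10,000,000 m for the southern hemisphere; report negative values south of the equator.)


For southern: actual = 5285256 - 10000000 = -4714744 m

-4714744 m


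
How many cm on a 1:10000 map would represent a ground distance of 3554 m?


map_cm = 3554 * 100 / 10000 = 35.54 cm

35.54 cm


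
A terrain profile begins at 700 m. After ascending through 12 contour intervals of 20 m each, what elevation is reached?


elevation = 700 + 12 * 20 = 940 m

940 m


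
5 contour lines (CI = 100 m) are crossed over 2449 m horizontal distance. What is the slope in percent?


elevation change = 5 * 100 = 500 m
slope = 500 / 2449 * 100 = 20.4%

20.4%


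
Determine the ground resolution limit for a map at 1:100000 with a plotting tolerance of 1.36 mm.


ground = 1.36 mm * 100000 / 1000 = 136.0 m

136.0 m


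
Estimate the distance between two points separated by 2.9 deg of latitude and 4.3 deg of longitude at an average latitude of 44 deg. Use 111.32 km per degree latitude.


dlat_km = 2.9 * 111.32 = 322.828
dlon_km = 4.3 * 111.32 * cos(44) ≈ 344.331
dist = sqrt(322.828^2 + 344.331^2) ≈ 472.0 km

472.0 km


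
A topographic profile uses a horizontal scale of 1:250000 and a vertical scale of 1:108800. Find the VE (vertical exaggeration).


VE = horizontal_scale / vertical_scale = 250000 / 108800 ≈ 2.3

2.3x


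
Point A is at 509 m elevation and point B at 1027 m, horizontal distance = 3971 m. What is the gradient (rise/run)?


gradient = (1027 - 509) / 3971 = 518 / 3971 = 0.1304

0.1304


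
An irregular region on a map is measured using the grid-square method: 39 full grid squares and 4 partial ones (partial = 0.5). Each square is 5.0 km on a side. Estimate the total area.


effective squares = 39 + 4 * 0.5 = 41.0
area = 41.0 * 25.0 = 1025.0 km^2

1025.0 km^2


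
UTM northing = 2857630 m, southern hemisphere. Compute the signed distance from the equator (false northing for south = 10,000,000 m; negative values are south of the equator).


For southern: actual = 2857630 - 10000000 = -7142370 m

-7142370 m


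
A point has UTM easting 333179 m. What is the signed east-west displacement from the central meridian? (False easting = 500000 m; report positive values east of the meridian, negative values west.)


displacement = 333179 - 500000 = -166821 m

-166821 m


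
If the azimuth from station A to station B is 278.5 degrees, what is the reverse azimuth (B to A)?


back azimuth = (278.5 + 180) mod 360 = 98.5 degrees

98.5 degrees


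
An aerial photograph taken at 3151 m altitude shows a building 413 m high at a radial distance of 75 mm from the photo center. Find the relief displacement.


d = h * r / H = 413 * 75 / 3151 = 9.83 mm

9.83 mm


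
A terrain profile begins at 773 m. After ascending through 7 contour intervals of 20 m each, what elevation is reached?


elevation = 773 + 7 * 20 = 913 m

913 m


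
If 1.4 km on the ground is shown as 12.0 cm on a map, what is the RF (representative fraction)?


ground = 1.4 km = 140000 cm; RF denominator = ground / map = 140000 / 12.0 ≈ 11667; RF = 1:11667

1:11667


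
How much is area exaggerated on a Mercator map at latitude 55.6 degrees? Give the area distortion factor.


area_distortion = 1/cos^2(55.6) = 3.133

3.133


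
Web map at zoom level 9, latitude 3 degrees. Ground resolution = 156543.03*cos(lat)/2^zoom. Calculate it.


res = 156543.03 * cos(3) / 2^9 = 156543.03 * 0.99862953 / 512 = 305.33 m/pixel

305.33 m/pixel


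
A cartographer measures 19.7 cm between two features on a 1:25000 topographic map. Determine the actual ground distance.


ground = 19.7 cm * 25000 / 100 = 4925.0 m = 4.925 km

4.925 km


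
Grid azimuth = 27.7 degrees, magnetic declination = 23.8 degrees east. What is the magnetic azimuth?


magnetic azimuth = grid azimuth - declination (east +ve)
mag_az = 27.7 - 23.8 = 3.9 degrees

3.9 degrees


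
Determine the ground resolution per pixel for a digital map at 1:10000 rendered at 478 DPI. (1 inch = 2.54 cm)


pixel_cm = 2.54 / 478 ≈ 0.005314 cm
ground = pixel_cm * 10000 / 100 = 2.54 * 10000 / (478 * 100) = 25400 / 47800 ≈ 0.53 m

0.53 m


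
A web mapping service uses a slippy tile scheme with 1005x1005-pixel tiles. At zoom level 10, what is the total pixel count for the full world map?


tiles per axis = 2^10 = 1024
total tiles = 1024^2 = 1048576
pixels per axis = 1024 * 1005 = 1029120
total pixels = 1029120^2 = 1059087974400

1059087974400 pixels


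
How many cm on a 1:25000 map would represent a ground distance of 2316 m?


map_cm = 2316 * 100 / 25000 = 9.264 cm ≈ 9.26 cm

9.26 cm


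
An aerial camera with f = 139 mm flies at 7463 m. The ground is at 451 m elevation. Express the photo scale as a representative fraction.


scale = f / (H - h) = 139 mm / 7012 m = 139 / 7012000 = 1:50446

1:50446


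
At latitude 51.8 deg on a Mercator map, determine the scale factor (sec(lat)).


SF = 1 / cos(51.8) = 1 / 0.618408 = 1.617

1.617


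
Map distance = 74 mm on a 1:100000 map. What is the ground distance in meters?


ground = 74 mm * 100000 / 1000 = 7400.0 m

7400.0 m


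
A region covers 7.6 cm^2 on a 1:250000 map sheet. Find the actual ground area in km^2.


ground_area = 7.6 * (250000/100)^2 = 47500000.0 m^2 = 47.5 km^2

47.5 km^2


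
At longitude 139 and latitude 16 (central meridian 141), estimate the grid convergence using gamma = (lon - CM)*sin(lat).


gamma = (139 - 141) * sin(16) = -2 * 0.275637 = -0.551 degrees

-0.551 degrees


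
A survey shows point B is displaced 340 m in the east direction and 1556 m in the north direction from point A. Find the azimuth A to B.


az = atan2(340, 1556) = 12.3 deg
adjusted to 0-360: 12.3 degrees

12.3 degrees


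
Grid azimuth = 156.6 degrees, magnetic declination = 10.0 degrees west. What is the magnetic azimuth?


magnetic azimuth = grid azimuth - declination (east +ve)
mag_az = 156.6 - -10.0 = 166.6 degrees

166.6 degrees


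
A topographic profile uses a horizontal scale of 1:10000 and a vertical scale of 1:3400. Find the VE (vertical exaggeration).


VE = horizontal_scale / vertical_scale = 10000 / 3400 ≈ 2.9

2.9x


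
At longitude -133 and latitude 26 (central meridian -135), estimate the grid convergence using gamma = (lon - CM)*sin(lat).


gamma = (-133 - -135) * sin(26) = 2 * 0.438371 = 0.877 degrees

0.877 degrees


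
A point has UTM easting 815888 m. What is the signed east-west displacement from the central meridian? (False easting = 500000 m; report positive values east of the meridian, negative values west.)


displacement = 815888 - 500000 = 315888 m

315888 m


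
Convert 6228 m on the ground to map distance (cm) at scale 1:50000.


map_cm = 6228 * 100 / 50000 = 12.456 cm ≈ 12.46 cm

12.46 cm


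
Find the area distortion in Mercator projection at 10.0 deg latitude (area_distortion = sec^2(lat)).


area_distortion = 1/cos^2(10.0) = 1.031

1.031


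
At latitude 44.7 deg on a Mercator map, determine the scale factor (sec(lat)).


SF = 1 / cos(44.7) = 1 / 0.710799 = 1.407

1.407


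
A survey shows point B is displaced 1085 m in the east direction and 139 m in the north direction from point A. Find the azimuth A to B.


az = atan2(1085, 139) = 82.7 deg
adjusted to 0-360: 82.7 degrees

82.7 degrees


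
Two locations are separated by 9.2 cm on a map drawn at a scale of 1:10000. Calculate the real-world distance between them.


ground = 9.2 cm * 10000 / 100 = 920.0 m

920.0 m


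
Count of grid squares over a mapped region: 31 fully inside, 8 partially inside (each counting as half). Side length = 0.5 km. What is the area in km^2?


effective squares = 31 + 8 * 0.5 = 35.0
area = 35.0 * 0.25 = 8.75 km^2

8.75 km^2


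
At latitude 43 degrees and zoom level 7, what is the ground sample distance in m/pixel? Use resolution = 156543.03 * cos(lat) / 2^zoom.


res = 156543.03 * cos(43) / 2^7 = 156543.03 * 0.7313537 / 128 = 894.44 m/pixel

894.44 m/pixel


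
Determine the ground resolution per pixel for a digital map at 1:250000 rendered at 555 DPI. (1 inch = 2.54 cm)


pixel_cm = 2.54 / 555 ≈ 0.004577 cm
ground = pixel_cm * 250000 / 100 = 2.54 * 250000 / (555 * 100) = 635000 / 55500 ≈ 11.44 m

11.44 m


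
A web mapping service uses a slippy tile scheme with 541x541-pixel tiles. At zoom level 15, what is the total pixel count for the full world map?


tiles per axis = 2^15 = 32768
total tiles = 32768^2 = 1073741824
pixels per axis = 32768 * 541 = 17727488
total pixels = 17727488^2 = 314263830790144

314263830790144 pixels


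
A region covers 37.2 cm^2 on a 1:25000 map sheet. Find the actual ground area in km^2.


ground_area = 37.2 * (25000/100)^2 = 2325000.0 m^2 = 2.325 km^2

2.325 km^2


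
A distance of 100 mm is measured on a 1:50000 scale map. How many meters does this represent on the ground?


ground = 100 mm * 50000 / 1000 = 5000.0 m

5000.0 m


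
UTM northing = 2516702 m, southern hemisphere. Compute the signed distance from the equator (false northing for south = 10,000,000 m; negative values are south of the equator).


For southern: actual = 2516702 - 10000000 = -7483298 m

-7483298 m


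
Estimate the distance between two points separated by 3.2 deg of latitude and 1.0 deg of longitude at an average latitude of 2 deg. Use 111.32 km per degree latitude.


dlat_km = 3.2 * 111.32 = 356.224
dlon_km = 1.0 * 111.32 * cos(2) ≈ 111.252
dist = sqrt(356.224^2 + 111.252^2) ≈ 373.2 km

373.2 km


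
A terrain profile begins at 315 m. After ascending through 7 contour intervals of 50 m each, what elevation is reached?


elevation = 315 + 7 * 50 = 665 m

665 m


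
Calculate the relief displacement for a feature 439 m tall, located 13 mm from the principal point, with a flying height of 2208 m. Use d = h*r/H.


d = h * r / H = 439 * 13 / 2208 = 2.58 mm

2.58 mm


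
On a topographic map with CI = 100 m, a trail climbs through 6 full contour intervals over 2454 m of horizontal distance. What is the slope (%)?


elevation change = 6 * 100 = 600 m
slope = 600 / 2454 * 100 = 24.4%

24.4%


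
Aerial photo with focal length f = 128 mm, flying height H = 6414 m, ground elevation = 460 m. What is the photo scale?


scale = f / (H - h) = 128 mm / 5954 m = 128 / 5954000 = 1:46516

1:46516


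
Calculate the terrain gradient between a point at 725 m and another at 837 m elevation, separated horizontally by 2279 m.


gradient = (837 - 725) / 2279 = 112 / 2279 = 0.0491

0.0491


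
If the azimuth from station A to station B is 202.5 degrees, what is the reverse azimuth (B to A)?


back azimuth = (202.5 + 180) mod 360 = 22.5 degrees

22.5 degrees


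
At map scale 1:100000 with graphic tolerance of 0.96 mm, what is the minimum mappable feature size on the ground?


ground = 0.96 mm * 100000 / 1000 = 96.0 m

96.0 m


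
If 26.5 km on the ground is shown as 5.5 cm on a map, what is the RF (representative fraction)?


ground = 26.5 km = 2650000 cm; RF denominator = ground / map = 2650000 / 5.5 ≈ 481818; RF = 1:481818

1:481818


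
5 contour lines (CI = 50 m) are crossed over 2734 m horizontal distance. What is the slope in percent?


elevation change = 5 * 50 = 250 m
slope = 250 / 2734 * 100 = 9.1%

9.1%


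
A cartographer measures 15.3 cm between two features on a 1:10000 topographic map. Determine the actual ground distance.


ground = 15.3 cm * 10000 / 100 = 1530.0 m = 1.53 km

1.53 km


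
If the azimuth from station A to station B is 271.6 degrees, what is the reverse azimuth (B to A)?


back azimuth = (271.6 + 180) mod 360 = 91.6 degrees

91.6 degrees


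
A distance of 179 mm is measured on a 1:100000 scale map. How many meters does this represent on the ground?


ground = 179 mm * 100000 / 1000 = 17900.0 m

17900.0 m


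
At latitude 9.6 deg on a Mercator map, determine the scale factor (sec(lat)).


SF = 1 / cos(9.6) = 1 / 0.985996 = 1.014

1.014


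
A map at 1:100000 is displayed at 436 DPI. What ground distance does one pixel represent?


pixel_cm = 2.54 / 436 ≈ 0.005826 cm
ground = pixel_cm * 100000 / 100 = 2.54 * 100000 / (436 * 100) = 254000 / 43600 ≈ 5.83 m

5.83 m


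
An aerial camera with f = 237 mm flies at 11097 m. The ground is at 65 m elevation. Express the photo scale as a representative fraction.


scale = f / (H - h) = 237 mm / 11032 m = 237 / 11032000 = 1:46549

1:46549


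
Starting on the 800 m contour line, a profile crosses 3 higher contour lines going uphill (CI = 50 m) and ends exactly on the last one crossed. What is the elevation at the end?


elevation = 800 + 3 * 50 = 950 m

950 m


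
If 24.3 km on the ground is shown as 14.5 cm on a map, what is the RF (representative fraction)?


ground = 24.3 km = 2430000 cm; RF denominator = ground / map = 2430000 / 14.5 ≈ 167586; RF = 1:167586

1:167586


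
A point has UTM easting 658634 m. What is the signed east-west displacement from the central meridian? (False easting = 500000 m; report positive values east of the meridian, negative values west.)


displacement = 658634 - 500000 = 158634 m

158634 m
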